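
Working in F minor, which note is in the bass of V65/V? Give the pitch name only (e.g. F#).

B

The applied chord V65/V is rooted on G: G-B-D-F.
The figure 65 means first inversion — the third is in the bass.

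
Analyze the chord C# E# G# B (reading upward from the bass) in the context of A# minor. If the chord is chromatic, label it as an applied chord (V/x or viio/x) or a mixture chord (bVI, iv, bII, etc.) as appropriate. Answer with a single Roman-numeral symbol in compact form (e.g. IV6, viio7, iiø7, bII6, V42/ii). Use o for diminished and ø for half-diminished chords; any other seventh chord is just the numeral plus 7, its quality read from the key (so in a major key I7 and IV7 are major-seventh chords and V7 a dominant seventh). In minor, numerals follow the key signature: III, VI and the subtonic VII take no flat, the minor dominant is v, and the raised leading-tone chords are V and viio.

V7/VI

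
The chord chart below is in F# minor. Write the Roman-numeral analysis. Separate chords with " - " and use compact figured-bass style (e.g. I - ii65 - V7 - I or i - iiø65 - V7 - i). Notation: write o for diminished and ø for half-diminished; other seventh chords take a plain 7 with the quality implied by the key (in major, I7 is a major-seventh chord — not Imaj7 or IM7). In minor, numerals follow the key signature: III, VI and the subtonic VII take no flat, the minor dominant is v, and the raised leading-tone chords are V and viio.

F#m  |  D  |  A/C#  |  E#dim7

F#m: minor triad on F# = scale degree 1 → i.
D: root D is the submediant; major triad there is VI.
A/C# has root A, degree 3 in F# minor, so III6.
E#dim7 has root E#, degree 7 in F# minor, so viio7.

i - VI - III6 - viio7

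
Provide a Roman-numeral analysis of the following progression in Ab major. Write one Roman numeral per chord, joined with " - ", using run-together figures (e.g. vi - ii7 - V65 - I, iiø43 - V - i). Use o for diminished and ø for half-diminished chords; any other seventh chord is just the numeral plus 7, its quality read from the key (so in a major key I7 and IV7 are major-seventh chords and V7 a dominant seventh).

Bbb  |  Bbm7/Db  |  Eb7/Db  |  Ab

bII - ii65 - V42 - I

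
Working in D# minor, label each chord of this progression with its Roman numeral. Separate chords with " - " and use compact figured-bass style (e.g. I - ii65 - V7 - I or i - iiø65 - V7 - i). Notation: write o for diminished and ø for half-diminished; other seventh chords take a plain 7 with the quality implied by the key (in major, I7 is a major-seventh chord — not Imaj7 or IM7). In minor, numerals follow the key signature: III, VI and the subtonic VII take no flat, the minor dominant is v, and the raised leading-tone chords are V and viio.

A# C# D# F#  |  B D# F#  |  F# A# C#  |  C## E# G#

i43 - VI - III - viio

A#-C#-D#-F#: minor seventh chord on D# = scale degree 1 → i43.
B-D#-F#: major triad on B = scale degree 6 → VI.
F#-A#-C# has root F#, degree 3 in D# minor, so III.
C##-E#-G#: diminished triad on C## = scale degree 7 → viio.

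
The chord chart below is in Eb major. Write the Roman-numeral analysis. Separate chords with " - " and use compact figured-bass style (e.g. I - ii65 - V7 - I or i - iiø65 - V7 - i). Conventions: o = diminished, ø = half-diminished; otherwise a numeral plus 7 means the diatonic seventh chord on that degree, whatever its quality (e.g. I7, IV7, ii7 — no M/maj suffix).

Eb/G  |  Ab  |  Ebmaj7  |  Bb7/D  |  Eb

Eb/G has root Eb, degree 1 in Eb major, so I6.
Ab: root Ab is the subdominant; major triad there is IV.
Ebmaj7: root Eb is the tonic; major seventh chord there is I7.
Bb7/D has root Bb, degree 5 in Eb major, so V65.
Eb has root Eb, degree 1 in Eb major, so I.

I6 - IV - I7 - V65 - I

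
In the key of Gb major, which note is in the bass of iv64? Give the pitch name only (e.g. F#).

Gb

iv in Gb major has root Cb; the chord is Cb-Ebb-Gb.
The figure 64 means second inversion — the fifth is in the bass.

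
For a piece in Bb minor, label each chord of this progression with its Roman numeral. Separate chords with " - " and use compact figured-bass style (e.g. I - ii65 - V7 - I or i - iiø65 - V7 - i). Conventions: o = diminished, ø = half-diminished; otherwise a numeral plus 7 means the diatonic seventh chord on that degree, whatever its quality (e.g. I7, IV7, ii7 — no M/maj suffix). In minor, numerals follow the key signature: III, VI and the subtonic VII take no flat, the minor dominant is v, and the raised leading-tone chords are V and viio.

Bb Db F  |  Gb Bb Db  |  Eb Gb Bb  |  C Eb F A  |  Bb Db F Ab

Bb-Db-F: root Bb is the tonic; minor triad there is i.
Gb-Bb-Db has root Gb, degree 6 in Bb minor, so VI.
Eb-Gb-Bb: root Eb is the subdominant; minor triad there is iv.
C-Eb-F-A: dominant seventh chord on F = scale degree 5 → V43.
Bb-Db-F-Ab: root Bb is the tonic; minor seventh chord there is i7.

i - VI - iv - V43 - i7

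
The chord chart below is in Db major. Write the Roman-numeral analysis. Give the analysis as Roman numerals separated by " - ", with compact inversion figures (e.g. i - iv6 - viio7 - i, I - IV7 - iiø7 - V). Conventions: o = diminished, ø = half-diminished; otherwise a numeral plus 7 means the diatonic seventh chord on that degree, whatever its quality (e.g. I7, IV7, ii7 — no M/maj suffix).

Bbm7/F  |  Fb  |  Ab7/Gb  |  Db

vi43 - bIII - V42 - I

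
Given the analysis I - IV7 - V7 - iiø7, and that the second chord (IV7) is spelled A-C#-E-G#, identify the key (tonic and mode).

E major

The anchor chord is a major seventh chord on A, labeled IV7.
If A is scale degree 4 and the mode makes that degree carry a major seventh chord, the tonic is E and the mode is major.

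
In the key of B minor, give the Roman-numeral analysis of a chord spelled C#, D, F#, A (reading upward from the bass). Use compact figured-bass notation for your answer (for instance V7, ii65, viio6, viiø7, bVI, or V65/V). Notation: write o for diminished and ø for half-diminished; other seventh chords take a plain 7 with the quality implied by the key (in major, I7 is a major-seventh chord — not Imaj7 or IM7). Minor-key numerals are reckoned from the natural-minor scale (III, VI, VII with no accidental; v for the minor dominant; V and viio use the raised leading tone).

III42

Stacked in thirds the chord is D-F#-A-C#: a major seventh chord on D.
D is scale degree 3 in B minor, and a major seventh chord on that degree is written III7.
With C# in the bass the chord is in third inversion, so the figured bass is 42.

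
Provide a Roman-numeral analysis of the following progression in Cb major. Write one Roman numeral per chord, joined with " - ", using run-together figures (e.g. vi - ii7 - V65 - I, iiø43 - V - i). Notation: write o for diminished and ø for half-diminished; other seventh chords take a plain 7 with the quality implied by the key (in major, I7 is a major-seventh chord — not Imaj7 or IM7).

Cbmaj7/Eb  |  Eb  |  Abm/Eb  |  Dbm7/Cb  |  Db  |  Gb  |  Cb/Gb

I65 - V/vi - vi64 - ii42 - V/V - V - I64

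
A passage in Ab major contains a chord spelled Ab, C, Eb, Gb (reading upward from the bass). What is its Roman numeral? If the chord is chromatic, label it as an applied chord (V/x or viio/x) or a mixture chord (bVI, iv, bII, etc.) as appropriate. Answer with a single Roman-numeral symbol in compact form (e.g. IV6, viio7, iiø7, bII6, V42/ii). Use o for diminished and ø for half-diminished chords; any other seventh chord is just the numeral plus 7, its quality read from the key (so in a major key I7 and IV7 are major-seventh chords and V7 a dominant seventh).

Stacked in thirds the chord is Ab-C-Eb-Gb: a dominant seventh chord on Ab.
Ab is not a diatonic chord root with this quality in Ab major, but it lies a perfect fifth above Db (IV), so the chord functions as an applied dominant of IV.

V7/IV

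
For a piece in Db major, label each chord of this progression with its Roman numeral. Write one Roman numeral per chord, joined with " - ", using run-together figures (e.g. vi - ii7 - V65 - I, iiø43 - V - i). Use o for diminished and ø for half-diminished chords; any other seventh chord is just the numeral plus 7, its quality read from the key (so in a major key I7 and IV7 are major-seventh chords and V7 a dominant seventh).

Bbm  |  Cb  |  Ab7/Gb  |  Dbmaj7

vi - bVII - V42 - I7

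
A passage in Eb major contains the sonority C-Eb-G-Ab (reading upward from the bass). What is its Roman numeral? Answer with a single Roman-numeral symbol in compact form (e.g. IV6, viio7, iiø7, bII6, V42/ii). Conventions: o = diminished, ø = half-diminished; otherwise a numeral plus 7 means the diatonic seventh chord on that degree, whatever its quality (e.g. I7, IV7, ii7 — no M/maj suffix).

IV65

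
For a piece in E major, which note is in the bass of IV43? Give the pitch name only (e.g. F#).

IV in E major has root A; the chord is A-C#-E-G#.
The figure 43 means second inversion — the fifth is in the bass.

E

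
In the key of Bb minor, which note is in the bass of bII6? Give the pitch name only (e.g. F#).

Eb

bII in Bb minor has root Cb; the chord is Cb-Eb-Gb.
The figure 6 means first inversion — the third is in the bass.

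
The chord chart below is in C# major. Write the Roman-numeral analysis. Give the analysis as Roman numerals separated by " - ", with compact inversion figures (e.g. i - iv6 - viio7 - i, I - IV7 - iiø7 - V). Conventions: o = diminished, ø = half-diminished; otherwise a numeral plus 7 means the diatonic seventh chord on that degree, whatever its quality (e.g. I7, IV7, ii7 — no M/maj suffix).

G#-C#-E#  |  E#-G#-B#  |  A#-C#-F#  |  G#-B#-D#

I64 - iii - IV6 - V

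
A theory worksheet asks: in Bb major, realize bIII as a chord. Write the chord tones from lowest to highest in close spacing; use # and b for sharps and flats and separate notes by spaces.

Db F Ab

bIII is a major triad on the lowered third degree, borrowed from the parallel minor. In Bb major that root is Db.
So the chord is Db-F-Ab, a major triad.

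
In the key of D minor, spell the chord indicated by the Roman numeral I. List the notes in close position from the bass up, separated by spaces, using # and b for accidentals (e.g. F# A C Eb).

Scale degree 1 in D minor is D; here the chord built on it is altered to a major triad. I is the major tonic (Picardy third), borrowed from the parallel major.
So the chord is D-F#-A, a major triad.

D F# A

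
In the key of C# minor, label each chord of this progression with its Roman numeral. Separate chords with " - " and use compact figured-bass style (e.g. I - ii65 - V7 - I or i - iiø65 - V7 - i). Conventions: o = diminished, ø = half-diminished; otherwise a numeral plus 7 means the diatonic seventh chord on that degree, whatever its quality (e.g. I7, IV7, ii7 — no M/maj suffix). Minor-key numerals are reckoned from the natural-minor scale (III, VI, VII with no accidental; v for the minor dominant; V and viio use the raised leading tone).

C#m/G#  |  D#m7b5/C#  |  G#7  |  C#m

i64 - iiø42 - V7 - i

C#m/G#: minor triad on C# = scale degree 1 → i64.
D#m7b5/C#: root D# is the supertonic; half-diminished seventh chord there is iiø42.
G#7: dominant seventh chord on G# = scale degree 5 → V7.
C#m: minor triad on C# = scale degree 1 → i.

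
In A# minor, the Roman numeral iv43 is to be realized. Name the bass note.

A#

iv in A# minor has root D#; the chord is D#-F#-A#-C#.
The figure 43 means second inversion — the fifth is in the bass.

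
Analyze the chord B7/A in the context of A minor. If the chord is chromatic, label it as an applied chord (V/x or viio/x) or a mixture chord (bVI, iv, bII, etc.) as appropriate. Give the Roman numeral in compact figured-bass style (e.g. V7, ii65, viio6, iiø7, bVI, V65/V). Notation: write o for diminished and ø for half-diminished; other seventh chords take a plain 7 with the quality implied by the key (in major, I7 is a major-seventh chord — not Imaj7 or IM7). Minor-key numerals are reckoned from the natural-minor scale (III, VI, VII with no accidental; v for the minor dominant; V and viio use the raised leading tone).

V42/V

Stacked in thirds the chord is B-D#-F#-A: a dominant seventh chord on B.
B is not a diatonic chord root with this quality in A minor, but it lies a perfect fifth above E (V), so the chord functions as an applied dominant of V.
With A in the bass the chord is in third inversion, so the figured bass is 42.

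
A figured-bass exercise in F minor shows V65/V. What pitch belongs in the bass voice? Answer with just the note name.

B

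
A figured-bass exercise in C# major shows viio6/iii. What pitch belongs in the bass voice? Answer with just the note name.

The applied chord viio6/iii is rooted on D##: D##-F##-A#.
The figure 6 means first inversion — the third is in the bass.

F##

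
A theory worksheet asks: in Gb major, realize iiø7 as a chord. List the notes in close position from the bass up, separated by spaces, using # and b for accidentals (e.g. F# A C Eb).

Ab Cb Ebb Gb

Scale degree 2 in Gb major is Ab; here the chord built on it is altered to a half-diminished seventh chord. iiø7 is the half-diminished supertonic seventh, borrowed from the parallel minor.
So the chord is Ab-Cb-Ebb-Gb.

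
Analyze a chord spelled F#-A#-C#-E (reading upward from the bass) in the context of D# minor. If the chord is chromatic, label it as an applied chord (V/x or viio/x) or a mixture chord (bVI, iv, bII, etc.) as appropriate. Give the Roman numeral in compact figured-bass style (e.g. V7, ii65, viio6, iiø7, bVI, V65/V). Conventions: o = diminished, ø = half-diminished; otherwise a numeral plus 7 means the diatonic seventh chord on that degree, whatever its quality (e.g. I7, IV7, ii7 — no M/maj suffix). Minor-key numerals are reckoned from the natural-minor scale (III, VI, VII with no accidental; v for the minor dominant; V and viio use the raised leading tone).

V7/VI

Stacked in thirds the chord is F#-A#-C#-E: a dominant seventh chord on F#.
F# is not a diatonic chord root with this quality in D# minor, but it lies a perfect fifth above B (VI), so the chord functions as an applied dominant of VI.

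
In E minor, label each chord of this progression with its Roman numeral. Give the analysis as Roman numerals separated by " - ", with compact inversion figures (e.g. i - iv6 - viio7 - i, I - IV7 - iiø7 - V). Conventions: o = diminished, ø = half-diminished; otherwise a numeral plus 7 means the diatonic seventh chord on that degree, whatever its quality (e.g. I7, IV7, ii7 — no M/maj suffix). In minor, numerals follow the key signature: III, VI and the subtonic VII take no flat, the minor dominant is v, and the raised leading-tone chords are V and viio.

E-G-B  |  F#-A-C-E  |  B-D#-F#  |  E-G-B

E-G-B: minor triad on E = scale degree 1 → i.
F#-A-C-E: half-diminished seventh chord on F# = scale degree 2 → iiø7.
B-D#-F# has root B, degree 5 in E minor, so V.
E-G-B has root E, degree 1 in E minor, so i.

i - iiø7 - V - i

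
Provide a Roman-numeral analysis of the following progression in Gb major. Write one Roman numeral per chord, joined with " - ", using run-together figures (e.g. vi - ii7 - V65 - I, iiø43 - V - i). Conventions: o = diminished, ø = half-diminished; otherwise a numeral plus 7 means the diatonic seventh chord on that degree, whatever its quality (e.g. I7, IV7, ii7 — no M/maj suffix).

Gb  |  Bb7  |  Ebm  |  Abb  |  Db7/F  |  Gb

I - V7/vi - vi - bII - V65 - I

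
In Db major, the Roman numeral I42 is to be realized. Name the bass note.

I in Db major has root Db; the chord is Db-F-Ab-C.
The figure 42 means third inversion — the seventh is in the bass.

C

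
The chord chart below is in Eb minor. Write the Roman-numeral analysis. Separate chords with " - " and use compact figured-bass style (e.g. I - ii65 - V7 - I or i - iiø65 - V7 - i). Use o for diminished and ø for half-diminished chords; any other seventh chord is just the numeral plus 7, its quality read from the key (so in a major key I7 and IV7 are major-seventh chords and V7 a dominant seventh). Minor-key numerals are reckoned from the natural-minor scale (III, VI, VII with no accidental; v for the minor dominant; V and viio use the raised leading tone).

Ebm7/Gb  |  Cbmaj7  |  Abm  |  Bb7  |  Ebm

i65 - VI7 - iv - V7 - i

Ebm7/Gb has root Eb, degree 1 in Eb minor, so i65.
Cbmaj7: root Cb is the submediant; major seventh chord there is VI7.
Abm has root Ab, degree 4 in Eb minor, so iv.
Bb7: dominant seventh chord on Bb = scale degree 5 → V7.
Ebm has root Eb, degree 1 in Eb minor, so i.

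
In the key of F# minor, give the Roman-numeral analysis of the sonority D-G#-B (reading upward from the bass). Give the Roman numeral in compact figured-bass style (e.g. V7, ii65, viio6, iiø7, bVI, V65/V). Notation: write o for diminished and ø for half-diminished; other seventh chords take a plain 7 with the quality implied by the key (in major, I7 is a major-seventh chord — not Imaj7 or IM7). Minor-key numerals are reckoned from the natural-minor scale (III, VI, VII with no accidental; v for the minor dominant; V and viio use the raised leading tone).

iio64

Stacked in thirds the chord is G#-B-D: a diminished triad on G#.
In F# minor, G# is the supertonic; the diatonic diminished triad there is iio.
With D in the bass the chord is in second inversion, so the figured bass is 64.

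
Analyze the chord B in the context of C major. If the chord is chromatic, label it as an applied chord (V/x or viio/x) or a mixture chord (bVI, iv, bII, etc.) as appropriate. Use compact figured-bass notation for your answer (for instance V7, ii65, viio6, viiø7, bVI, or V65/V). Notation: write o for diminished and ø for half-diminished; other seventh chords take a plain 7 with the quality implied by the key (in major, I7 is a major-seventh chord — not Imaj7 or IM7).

V/iii

The pitches B-D#-F# form a major triad rooted on B.
B is not a diatonic chord root with this quality in C major, but it lies a perfect fifth above E (iii), so the chord functions as an applied dominant of iii.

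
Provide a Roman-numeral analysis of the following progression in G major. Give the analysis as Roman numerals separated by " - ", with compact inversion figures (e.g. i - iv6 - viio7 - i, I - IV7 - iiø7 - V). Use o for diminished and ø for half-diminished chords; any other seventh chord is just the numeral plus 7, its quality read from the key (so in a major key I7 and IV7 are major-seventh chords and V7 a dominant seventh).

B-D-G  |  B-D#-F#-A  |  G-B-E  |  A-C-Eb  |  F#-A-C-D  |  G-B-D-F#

B-D-G: major triad on G = scale degree 1 → I6.
B-D#-F#-A is the secondary dominant of vi (dominant seventh chord on B): V7/vi.
G-B-E: minor triad on E = scale degree 6 → vi6.
A-C-Eb is non-diatonic — iio, a mixture chord from G minor.
F#-A-C-D has root D, degree 5 in G major, so V65.
G-B-D-F#: major seventh chord on G = scale degree 1 → I7.

I6 - V7/vi - vi6 - iio - V65 - I7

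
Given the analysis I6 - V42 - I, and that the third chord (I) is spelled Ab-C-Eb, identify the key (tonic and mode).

I is given as Ab-C-Eb — a major triad with root Ab.
If Ab is scale degree 1 and the mode makes that degree carry a major triad, the tonic is Ab and the mode is major.

Ab major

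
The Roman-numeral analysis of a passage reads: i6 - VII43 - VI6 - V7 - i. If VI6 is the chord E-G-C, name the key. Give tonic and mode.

E minor

VI6 is given as E-G-C — a major triad with root C.
Counting down 5 scale steps from C places the tonic on E; a major triad on degree 6 is diatonic only in minor.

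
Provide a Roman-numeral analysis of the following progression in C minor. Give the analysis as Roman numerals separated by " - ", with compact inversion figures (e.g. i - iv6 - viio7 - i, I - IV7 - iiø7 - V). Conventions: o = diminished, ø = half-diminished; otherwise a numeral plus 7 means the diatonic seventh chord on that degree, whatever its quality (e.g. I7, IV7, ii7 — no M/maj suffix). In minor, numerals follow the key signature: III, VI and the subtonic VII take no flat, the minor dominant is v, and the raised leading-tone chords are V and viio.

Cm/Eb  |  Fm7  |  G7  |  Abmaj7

Cm/Eb: root C is the tonic; minor triad there is i6.
Fm7: root F is the subdominant; minor seventh chord there is iv7.
G7: root G is the dominant; dominant seventh chord there is V7.
Abmaj7 has root Ab, degree 6 in C minor, so VI7.

i6 - iv7 - V7 - VI7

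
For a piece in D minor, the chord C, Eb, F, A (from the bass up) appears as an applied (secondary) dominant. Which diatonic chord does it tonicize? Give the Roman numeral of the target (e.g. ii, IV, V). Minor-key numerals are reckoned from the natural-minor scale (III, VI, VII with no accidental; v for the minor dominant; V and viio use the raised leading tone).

VI

The chord is a dominant seventh chord on F.
A dominant resolves down a perfect fifth: F → Bb. In D minor, Bb is scale degree 6, i.e. VI.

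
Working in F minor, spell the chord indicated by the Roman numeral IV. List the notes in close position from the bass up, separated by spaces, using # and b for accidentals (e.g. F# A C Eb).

IV is the major subdominant, borrowed from the parallel major. In F minor that root is Bb.
So the chord is Bb-D-F.

Bb D F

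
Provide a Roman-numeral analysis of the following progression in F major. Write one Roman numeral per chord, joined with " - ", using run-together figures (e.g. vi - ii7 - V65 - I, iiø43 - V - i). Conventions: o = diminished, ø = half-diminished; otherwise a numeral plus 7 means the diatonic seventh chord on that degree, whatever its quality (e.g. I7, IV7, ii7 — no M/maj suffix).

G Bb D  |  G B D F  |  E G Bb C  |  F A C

ii - V7/V - V65 - I

G-Bb-D: root G is the supertonic; minor triad there is ii.
G-B-D-F: chromatic; G is V of V, so V7/V.
E-G-Bb-C has root C, degree 5 in F major, so V65.
F-A-C: major triad on F = scale degree 1 → I.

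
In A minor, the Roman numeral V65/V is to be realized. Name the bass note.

The applied chord V65/V is rooted on B: B-D#-F#-A.
The figure 65 means first inversion — the third is in the bass.

D#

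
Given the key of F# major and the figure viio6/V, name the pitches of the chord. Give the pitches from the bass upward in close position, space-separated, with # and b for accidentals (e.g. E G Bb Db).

The slash marks an applied leading-tone chord: viio of V. In F# major, V is C#, so the leading tone to it is B#, a half step below.
Building a diminished triad on B# gives B#-D#-F#.
With the 6 figure the chord is in first inversion; from the bass D# upward in close position it reads D#-F#-B#.

D# F# B#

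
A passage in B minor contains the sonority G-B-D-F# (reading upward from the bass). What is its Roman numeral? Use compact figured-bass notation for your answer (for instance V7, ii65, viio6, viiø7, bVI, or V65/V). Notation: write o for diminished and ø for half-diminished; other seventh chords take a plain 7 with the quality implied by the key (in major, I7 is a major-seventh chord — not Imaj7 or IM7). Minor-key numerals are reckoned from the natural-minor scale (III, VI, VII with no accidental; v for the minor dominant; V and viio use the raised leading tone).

VI7

The pitches G-B-D-F# form a major seventh chord rooted on G.
G is scale degree 6 in B minor, and a major seventh chord on that degree is written VI7.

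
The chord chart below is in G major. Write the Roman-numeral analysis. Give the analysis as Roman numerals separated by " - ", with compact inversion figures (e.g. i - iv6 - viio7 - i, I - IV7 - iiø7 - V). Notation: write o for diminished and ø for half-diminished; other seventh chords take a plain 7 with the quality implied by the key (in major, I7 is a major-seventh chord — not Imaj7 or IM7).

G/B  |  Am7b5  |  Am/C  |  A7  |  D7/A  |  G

I6 - iiø7 - ii6 - V7/V - V43 - I

G/B: major triad on G = scale degree 1 → I6.
Am7b5: half-diminished seventh chord on A — chromatic; iiø7 (borrowed from the parallel minor).
Am/C has root A, degree 2 in G major, so ii6.
A7 is the secondary dominant of V (dominant seventh chord on A): V7/V.
D7/A has root D, degree 5 in G major, so V43.
G has root G, degree 1 in G major, so I.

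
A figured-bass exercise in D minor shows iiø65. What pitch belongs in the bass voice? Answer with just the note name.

iiø in D minor has root E; the chord is E-G-Bb-D.
The figure 65 means first inversion — the third is in the bass.

G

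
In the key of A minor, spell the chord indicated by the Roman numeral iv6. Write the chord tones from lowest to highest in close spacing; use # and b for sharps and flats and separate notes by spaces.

F A D

In A minor, the subdominant is D, and the diatonic chord built there is a minor triad.
Stacking thirds from D gives D-F-A.
The figured bass 6 indicates first inversion, placing the third (F) in the bass: F-A-D.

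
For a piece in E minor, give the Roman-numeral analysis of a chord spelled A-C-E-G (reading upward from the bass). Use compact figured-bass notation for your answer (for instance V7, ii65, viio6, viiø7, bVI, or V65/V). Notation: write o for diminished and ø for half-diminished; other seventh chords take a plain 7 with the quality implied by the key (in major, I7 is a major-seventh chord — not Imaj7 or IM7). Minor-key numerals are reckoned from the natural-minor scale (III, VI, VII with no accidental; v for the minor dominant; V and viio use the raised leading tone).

iv7

Stacked in thirds the chord is A-C-E-G: a minor seventh chord on A.
In E minor, A is the subdominant; the diatonic minor seventh chord there is iv7.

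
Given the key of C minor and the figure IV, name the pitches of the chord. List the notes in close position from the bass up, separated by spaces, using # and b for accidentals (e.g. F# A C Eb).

F A C

Scale degree 4 in C minor is F; here the chord built on it is altered to a major triad. IV is the major subdominant, borrowed from the parallel major.
So the chord is F-A-C, a major triad.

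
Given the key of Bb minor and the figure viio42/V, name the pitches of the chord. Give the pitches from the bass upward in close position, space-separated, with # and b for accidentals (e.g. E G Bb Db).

Db E G Bb

viio42/V is a secondary leading-tone chord. The target V is F in Bb minor; the applied chord is rooted a semitone below, on E.
Building a fully diminished seventh chord on E gives E-G-Bb-Db.
With the 42 figure the chord is in third inversion; from the bass Db upward in close position it reads Db-E-G-Bb.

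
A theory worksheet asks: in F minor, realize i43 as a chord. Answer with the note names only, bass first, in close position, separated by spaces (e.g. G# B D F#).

The numeral's case and figure indicate a minor seventh chord. In F minor its root, the tonic, is F.
That chord is spelled F-Ab-C-Eb.
The figured bass 43 indicates second inversion, placing the fifth (C) in the bass: C-Eb-F-Ab.

C Eb F Ab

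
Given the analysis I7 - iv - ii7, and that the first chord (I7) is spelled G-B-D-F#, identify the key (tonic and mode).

G major

The chord Gmaj7 is a major seventh chord rooted on G; its label is I7.
If G is scale degree 1 and the mode makes that degree carry a major seventh chord, the tonic is G and the mode is major.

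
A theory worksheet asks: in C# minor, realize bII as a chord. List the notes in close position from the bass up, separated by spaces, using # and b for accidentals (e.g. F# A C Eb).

Scale degree 2 in C# minor is D#; lowering it a half step gives D. bII is the Neapolitan chord — a major triad on the lowered second degree.
So the chord is D-F#-A, a major triad.

D F# A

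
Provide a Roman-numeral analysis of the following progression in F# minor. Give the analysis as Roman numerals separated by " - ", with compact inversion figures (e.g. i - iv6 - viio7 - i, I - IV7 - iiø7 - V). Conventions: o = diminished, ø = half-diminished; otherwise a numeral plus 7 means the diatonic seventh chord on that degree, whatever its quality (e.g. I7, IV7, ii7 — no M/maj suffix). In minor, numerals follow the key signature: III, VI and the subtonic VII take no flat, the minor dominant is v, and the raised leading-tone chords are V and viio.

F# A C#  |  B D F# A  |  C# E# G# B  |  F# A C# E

F#-A-C#: minor triad on F# = scale degree 1 → i.
B-D-F#-A has root B, degree 4 in F# minor, so iv7.
C#-E#-G#-B has root C#, degree 5 in F# minor, so V7.
F#-A-C#-E: root F# is the tonic; minor seventh chord there is i7.

i - iv7 - V7 - i7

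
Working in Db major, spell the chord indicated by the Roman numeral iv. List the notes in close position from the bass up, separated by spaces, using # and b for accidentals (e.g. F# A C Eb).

Scale degree 4 in Db major is Gb; here the chord built on it is altered to a minor triad. iv is the minor subdominant, borrowed from the parallel minor.
So the chord is Gb-Bbb-Db.

Gb Bbb Db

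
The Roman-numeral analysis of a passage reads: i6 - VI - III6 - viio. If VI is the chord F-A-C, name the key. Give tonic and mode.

The chord F is a major triad rooted on F; its label is VI.
VI on F implies F is the submediant; that puts the tonic at A, and the uppercase numeral fits minor mode.

A minor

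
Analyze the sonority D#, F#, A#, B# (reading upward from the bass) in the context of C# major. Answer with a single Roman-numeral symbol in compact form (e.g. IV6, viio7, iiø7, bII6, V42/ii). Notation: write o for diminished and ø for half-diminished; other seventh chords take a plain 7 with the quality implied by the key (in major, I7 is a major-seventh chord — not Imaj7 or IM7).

The pitches B#-D#-F#-A# form a half-diminished seventh chord rooted on B#.
In C# major, B# is the leading tone; the diatonic half-diminished seventh chord there is viiø7.
With D# in the bass the chord is in first inversion, so the figured bass is 65.

viiø65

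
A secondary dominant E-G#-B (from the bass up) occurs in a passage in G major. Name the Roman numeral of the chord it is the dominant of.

The chord is a major triad on E.
A dominant resolves down a perfect fifth: E → A. In G major, A is scale degree 2, i.e. ii.

ii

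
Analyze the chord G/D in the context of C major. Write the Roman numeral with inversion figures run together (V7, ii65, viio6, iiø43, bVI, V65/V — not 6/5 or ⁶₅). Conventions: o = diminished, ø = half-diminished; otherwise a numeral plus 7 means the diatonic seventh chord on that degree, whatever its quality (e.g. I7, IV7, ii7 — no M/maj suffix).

V64

The pitches G-B-D form a major triad rooted on G.
In C major, G is the dominant; the diatonic major triad there is V.
With D in the bass the chord is in second inversion, so the figured bass is 64.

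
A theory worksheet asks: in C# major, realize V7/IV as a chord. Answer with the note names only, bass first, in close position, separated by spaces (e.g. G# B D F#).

C# E# G# B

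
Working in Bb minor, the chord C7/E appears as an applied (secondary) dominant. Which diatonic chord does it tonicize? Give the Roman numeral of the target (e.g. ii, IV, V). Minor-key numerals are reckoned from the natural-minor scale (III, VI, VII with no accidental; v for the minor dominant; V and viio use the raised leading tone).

The chord is a dominant seventh chord on C.
A dominant resolves down a perfect fifth: C → F. In Bb minor, F is scale degree 5, i.e. V.

V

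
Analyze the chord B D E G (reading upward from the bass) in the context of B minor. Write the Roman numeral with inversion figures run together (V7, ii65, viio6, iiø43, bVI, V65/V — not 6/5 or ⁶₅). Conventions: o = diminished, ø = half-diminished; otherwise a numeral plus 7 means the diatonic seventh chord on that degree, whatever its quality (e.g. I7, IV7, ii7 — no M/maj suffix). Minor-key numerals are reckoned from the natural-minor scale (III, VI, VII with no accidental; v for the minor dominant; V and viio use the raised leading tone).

iv43

Stacked in thirds the chord is E-G-B-D: a minor seventh chord on E.
E is scale degree 4 in B minor, and a minor seventh chord on that degree is written iv7.
With B in the bass the chord is in second inversion, so the figured bass is 43.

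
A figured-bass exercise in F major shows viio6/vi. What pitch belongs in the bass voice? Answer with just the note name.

E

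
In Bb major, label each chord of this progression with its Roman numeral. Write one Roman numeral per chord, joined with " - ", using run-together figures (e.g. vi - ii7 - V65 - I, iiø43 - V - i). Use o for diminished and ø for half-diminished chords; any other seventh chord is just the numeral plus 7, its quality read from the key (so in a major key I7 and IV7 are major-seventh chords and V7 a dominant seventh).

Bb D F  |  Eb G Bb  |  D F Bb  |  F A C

Bb-D-F has root Bb, degree 1 in Bb major, so I.
Eb-G-Bb: major triad on Eb = scale degree 4 → IV.
D-F-Bb has root Bb, degree 1 in Bb major, so I6.
F-A-C: major triad on F = scale degree 5 → V.

I - IV - I6 - V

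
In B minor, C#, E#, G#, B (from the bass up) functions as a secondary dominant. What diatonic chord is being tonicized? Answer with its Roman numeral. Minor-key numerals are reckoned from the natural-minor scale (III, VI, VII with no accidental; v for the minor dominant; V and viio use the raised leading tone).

The chord is a dominant seventh chord on C#.
A dominant resolves down a perfect fifth: C# → F#. In B minor, F# is scale degree 5, i.e. V.

V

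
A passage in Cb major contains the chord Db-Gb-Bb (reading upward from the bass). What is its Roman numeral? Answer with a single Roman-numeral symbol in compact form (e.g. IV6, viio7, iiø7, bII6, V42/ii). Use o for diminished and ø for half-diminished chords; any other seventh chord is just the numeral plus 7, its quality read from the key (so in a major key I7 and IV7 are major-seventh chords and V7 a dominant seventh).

Stacked in thirds the chord is Gb-Bb-Db: a major triad on Gb.
In Cb major, Gb is the dominant; the diatonic major triad there is V.
With Db in the bass the chord is in second inversion, so the figured bass is 64.

V64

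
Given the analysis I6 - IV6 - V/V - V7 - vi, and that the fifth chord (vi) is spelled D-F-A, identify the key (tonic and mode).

F major

vi is given as D-F-A — a minor triad with root D.
If D is scale degree 6 and the mode makes that degree carry a minor triad, the tonic is F and the mode is major.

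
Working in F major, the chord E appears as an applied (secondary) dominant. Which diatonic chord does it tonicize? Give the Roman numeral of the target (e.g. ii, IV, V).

iii

The chord is a major triad on E.
A dominant resolves down a perfect fifth: E → A. In F major, A is scale degree 3, i.e. iii.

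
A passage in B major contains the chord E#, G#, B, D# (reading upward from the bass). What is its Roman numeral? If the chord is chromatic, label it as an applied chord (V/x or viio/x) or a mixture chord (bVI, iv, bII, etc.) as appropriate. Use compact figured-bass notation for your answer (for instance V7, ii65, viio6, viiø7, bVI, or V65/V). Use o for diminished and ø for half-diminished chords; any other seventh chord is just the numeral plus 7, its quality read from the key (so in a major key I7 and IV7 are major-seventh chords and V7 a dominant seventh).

viiø7/V

The pitches E#-G#-B-D# form a half-diminished seventh chord rooted on E#.
E# sits a half step below F# (V in B major); a diminished chord there is the applied leading-tone chord of V.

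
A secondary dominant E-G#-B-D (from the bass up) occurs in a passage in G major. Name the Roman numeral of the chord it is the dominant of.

ii

The chord is a dominant seventh chord on E.
A dominant resolves down a perfect fifth: E → A. In G major, A is scale degree 2, i.e. ii.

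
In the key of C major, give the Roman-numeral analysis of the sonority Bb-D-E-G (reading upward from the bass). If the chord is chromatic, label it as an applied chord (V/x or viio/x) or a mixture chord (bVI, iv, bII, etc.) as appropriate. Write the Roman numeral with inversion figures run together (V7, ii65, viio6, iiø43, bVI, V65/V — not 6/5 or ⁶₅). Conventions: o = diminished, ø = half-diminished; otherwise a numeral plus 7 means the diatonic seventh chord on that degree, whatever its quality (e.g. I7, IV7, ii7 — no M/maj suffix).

viiø43/IV

Stacked in thirds the chord is E-G-Bb-D: a half-diminished seventh chord on E.
E sits a half step below F (IV in C major); a diminished chord there is the applied leading-tone chord of IV.
With Bb in the bass the chord is in second inversion, so the figured bass is 43.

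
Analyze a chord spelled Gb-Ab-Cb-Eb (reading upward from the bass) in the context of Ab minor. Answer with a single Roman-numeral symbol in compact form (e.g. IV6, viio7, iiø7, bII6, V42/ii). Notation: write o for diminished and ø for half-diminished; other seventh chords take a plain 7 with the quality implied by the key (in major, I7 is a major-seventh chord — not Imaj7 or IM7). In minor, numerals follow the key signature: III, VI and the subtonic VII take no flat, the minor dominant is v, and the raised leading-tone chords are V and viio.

i42

Stacked in thirds the chord is Ab-Cb-Eb-Gb: a minor seventh chord on Ab.
Ab is scale degree 1 in Ab minor, and a minor seventh chord on that degree is written i7.
With Gb in the bass the chord is in third inversion, so the figured bass is 42.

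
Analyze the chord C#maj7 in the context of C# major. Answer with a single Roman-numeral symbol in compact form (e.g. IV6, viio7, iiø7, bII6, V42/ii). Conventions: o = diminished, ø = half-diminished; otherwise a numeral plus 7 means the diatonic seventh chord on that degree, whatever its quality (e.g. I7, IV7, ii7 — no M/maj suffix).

I7

Stacked in thirds the chord is C#-E#-G#-B#: a major seventh chord on C#.
C# is scale degree 1 in C# major, and a major seventh chord on that degree is written I7.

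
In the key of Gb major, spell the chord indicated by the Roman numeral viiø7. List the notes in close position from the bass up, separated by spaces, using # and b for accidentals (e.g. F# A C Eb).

F Ab Cb Eb

The numeral's case and figure indicate a half-diminished seventh chord. In Gb major its root, scale degree 7, is F.
That chord is spelled F-Ab-Cb-Eb.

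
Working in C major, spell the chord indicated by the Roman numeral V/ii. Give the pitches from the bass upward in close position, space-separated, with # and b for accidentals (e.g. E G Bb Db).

A C# E

The slash means an applied dominant: we want the dominant of ii. In C major, ii is D minor, and its dominant is built on A.
Building a major triad on A gives A-C#-E.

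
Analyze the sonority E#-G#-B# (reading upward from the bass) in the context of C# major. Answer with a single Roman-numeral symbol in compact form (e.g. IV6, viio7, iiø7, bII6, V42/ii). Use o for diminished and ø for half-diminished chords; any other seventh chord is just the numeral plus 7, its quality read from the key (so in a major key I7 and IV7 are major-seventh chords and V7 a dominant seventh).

The pitches E#-G#-B# form a minor triad rooted on E#.
In C# major, E# is the mediant; the diatonic minor triad there is iii.

iii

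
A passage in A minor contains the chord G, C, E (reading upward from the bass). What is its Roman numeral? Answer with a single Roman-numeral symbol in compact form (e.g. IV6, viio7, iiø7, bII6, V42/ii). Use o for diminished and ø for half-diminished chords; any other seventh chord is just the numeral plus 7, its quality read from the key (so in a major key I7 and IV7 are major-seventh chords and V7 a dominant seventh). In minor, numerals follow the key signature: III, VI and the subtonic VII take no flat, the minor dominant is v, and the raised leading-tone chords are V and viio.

III64

Stacked in thirds the chord is C-E-G: a major triad on C.
In A minor, C is the mediant; the diatonic major triad there is III.
With G in the bass the chord is in second inversion, so the figured bass is 64.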